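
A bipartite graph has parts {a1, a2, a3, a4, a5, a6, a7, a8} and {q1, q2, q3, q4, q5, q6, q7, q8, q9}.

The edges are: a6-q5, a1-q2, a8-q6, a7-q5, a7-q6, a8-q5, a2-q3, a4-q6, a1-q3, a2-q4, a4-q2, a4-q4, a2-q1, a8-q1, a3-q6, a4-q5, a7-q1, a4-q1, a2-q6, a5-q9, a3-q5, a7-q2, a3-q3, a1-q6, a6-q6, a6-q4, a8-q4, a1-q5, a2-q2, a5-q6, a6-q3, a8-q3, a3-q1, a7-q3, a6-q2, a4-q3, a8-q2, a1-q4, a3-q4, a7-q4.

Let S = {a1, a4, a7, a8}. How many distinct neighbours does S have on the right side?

The union of neighbours of {a1, a4, a7, a8} is {q1, q2, q3, q4, q5, q6}, which has 6 elements.
Since |N(S)| = 6 ≥ |S| = 4, Hall's condition holds for this subset.

6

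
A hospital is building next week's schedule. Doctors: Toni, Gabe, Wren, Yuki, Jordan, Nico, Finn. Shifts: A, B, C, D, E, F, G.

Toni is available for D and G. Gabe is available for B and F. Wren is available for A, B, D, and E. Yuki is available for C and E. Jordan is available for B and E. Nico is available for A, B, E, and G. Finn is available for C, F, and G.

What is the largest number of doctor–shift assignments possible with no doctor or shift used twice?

7

One maximum matching: Toni–D, Gabe–B, Wren–A, Yuki–C, Jordan–E, Nico–G, Finn–F.
This saturates every doctor, so 7 is the maximum.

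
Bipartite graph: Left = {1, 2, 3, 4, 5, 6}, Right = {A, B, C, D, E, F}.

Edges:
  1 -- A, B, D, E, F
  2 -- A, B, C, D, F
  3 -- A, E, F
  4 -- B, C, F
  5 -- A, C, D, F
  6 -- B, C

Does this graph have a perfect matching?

A valid assignment of size 6: 1→E, 2→A, 3→F, 4→C, 5→D, 6→B.
All 6 left vertices are covered.

Yes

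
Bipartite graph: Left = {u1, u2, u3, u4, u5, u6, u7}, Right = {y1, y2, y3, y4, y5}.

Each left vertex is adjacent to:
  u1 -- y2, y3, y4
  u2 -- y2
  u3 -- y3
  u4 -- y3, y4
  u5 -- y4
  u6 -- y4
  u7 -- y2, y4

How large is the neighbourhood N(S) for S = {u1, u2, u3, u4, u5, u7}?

The union of neighbours of {u1, u2, u3, u4, u5, u7} is {y2, y3, y4}, which has 3 elements.
Since |N(S)| = 3 < |S| = 6, Hall's condition fails for this subset.

3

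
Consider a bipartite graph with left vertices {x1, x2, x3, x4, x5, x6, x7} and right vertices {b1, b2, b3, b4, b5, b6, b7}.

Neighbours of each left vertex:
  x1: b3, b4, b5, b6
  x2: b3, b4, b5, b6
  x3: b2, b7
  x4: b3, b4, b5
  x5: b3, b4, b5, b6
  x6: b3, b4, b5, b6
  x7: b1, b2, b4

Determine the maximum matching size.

6

One maximum matching: x1→b6, x2→b5, x3→b7, x4→b4, x5→b3, x7→b2.
The set {x1, x2, x4, x5, x6} has only 4 neighbours ({b3, b4, b5, b6}), so by Hall's theorem at most 6 of the 7 left vertices can be matched.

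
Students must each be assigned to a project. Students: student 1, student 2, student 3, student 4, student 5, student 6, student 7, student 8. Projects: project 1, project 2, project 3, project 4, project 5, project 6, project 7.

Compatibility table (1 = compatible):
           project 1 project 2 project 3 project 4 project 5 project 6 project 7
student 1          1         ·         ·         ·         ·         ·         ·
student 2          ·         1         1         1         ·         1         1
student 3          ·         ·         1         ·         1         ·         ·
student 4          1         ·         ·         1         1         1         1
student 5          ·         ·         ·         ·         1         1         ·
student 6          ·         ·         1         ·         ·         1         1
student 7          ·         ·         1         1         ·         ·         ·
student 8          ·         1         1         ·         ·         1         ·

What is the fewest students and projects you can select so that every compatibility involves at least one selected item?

7

The 7 edges student 1–project 1, student 2–project 2, student 3–project 5, student 4–project 7, student 5–project 6, student 6–project 3, student 7–project 4 form a matching, so any vertex cover needs at least 7 vertices (one per matched edge).
Conversely {project 1, project 2, project 3, project 4, project 5, project 6, project 7} meets every edge and has exactly 7 vertices, so 7 is optimal.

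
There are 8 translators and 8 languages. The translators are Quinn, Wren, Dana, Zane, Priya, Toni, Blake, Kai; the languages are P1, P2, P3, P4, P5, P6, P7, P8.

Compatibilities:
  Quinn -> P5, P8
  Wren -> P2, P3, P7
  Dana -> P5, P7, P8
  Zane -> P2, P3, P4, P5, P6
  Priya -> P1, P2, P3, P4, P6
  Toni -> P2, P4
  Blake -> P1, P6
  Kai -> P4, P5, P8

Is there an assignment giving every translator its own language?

Yes

A valid assignment of size 8: Quinn→P8, Wren→P3, Dana→P7, Zane→P2, Priya→P1, Toni→P4, Blake→P6, Kai→P5.
Every translator is matched, so this is a perfect matching.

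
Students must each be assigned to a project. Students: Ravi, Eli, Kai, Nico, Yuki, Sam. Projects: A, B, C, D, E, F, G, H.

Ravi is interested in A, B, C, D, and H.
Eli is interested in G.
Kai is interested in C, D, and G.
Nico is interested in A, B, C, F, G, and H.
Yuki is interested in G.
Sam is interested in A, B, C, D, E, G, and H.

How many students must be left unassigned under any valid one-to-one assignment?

For example, pair Ravi→B, Eli→G, Kai→C, Nico→H, Sam→A.
The set {Eli, Yuki} has only 1 neighbour ({G}), so by Hall's theorem at most 5 of the 6 students can be matched.
That matches 5 of the 6, leaving 1 unmatched; no matching can do better.

1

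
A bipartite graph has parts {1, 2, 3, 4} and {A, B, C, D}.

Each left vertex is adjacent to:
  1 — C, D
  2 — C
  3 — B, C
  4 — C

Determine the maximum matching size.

3

For example, pair 1–D, 2–C, 3–B.
The set {2, 4} has only 1 neighbour ({C}), so by Hall's theorem at most 3 of the 4 left vertices can be matched.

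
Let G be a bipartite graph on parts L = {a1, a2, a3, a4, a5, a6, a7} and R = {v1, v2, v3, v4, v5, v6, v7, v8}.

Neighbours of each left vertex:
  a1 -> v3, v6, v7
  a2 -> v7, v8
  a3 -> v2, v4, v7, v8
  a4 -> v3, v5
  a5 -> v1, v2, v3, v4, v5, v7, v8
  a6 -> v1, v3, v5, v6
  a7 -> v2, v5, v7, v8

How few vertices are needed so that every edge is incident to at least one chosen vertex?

The 7 edges a1–v6, a2–v8, a3–v7, a4–v5, a5–v3, a6–v1, a7–v2 form a matching, so any vertex cover needs at least 7 vertices (one per matched edge).
Conversely {a1, a2, a3, a4, a5, a6, a7} meets every edge and has exactly 7 vertices, so 7 is optimal.

7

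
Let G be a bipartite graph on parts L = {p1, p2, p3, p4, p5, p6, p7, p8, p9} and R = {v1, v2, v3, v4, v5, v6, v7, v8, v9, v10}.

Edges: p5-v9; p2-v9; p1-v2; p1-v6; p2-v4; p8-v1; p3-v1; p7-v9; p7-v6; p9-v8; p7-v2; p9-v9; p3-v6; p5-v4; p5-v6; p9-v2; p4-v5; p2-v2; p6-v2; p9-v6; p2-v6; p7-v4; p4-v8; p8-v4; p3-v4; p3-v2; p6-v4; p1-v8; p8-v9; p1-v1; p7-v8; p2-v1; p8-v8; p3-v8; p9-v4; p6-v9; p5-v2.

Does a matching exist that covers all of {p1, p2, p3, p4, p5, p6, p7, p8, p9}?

No

The set {p1, p2, p3, p5, p6, p7, p8, p9} has only 6 neighbours ({v1, v2, v4, v6, v8, v9}), so by Hall's theorem at most 7 of the 9 left vertices can be matched.
Hence no matching covers every left vertex.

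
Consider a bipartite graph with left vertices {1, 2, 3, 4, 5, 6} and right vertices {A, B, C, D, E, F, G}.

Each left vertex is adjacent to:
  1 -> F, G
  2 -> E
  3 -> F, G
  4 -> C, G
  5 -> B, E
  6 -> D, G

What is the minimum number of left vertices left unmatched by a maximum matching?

0

For example, pair 1→G, 2→E, 3→F, 4→C, 5→B, 6→D.
This saturates every left vertex, so 6 is the maximum.
That matches 6 of the 6, leaving 0 unmatched; no matching can do better.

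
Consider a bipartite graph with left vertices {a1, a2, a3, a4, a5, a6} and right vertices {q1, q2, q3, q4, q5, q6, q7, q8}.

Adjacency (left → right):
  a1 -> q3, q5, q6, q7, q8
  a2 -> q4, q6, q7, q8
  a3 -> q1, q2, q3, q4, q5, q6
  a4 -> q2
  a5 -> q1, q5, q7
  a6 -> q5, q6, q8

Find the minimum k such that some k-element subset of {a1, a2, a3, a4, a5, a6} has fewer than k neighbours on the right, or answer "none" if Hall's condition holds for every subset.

none

A matching saturating every left vertex exists, for instance a1→q7, a2→q6, a3→q4, a4→q2, a5→q5, a6→q8.
By Hall's marriage theorem, this means |N(S)| ≥ |S| for every subset S, so no violating subset exists.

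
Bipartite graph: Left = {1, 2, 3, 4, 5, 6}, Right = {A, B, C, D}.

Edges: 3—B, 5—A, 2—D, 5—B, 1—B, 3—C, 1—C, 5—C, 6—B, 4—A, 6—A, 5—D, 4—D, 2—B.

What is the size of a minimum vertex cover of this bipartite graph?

4

The 4 edges 1–C, 2–D, 3–B, 4–A form a matching, so any vertex cover needs at least 4 vertices (one per matched edge).
Conversely {A, B, C, D} meets every edge and has exactly 4 vertices, so 4 is optimal.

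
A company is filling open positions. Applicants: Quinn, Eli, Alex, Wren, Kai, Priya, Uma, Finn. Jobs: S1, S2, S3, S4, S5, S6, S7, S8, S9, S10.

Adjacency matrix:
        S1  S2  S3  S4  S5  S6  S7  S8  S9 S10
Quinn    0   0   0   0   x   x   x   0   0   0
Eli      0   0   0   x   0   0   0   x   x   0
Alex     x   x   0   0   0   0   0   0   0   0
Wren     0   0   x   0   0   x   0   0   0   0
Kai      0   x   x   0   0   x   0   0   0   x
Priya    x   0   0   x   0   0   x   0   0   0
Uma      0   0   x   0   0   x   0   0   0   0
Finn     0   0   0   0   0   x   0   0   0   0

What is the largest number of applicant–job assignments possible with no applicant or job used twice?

7

A valid assignment of size 7: Quinn-S7, Eli-S9, Alex-S1, Wren-S3, Kai-S2, Priya-S4, Uma-S6.
The set {Wren, Uma, Finn} has only 2 neighbours ({S3, S6}), so by Hall's theorem at most 7 of the 8 applicants can be matched.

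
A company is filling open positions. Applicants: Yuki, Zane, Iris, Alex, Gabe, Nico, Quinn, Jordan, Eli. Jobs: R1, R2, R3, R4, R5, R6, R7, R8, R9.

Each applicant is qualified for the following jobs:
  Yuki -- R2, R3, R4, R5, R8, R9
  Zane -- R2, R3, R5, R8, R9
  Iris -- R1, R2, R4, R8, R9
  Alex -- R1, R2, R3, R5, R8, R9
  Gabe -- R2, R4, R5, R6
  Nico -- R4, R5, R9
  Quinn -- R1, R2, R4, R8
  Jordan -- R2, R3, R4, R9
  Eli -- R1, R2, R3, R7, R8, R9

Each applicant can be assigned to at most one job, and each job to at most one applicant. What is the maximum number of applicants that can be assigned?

9

One maximum matching: Yuki–R4, Zane–R2, Iris–R1, Alex–R9, Gabe–R6, Nico–R5, Quinn–R8, Jordan–R3, Eli–R7.
All 9 applicants are matched, so no larger matching exists.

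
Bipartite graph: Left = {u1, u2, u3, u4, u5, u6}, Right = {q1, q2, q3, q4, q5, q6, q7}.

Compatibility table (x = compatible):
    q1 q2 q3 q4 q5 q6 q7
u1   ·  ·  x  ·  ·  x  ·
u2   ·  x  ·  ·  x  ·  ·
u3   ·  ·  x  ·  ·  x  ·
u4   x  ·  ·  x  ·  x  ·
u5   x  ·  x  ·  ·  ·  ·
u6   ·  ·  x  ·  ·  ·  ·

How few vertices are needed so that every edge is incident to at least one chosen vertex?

5

The 5 edges u1–q3, u2–q2, u3–q6, u4–q4, u5–q1 form a matching, so any vertex cover needs at least 5 vertices (one per matched edge).
Conversely {u2, u4, u5, q3, q6} meets every edge and has exactly 5 vertices, so 5 is optimal.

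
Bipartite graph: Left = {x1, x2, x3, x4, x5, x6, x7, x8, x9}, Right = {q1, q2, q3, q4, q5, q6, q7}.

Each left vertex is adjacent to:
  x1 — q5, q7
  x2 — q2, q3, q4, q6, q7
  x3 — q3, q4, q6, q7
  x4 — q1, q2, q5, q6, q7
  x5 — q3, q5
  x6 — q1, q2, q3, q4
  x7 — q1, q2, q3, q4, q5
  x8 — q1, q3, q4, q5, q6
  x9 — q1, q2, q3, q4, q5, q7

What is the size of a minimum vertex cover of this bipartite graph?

{q1, q2, q3, q4, q5, q6, q7} is a vertex cover of size 7: every edge has an endpoint in this set.
No smaller cover exists because x1–q5, x2–q7, x3–q6, x4–q1, x5–q3, x6–q2, x7–q4 is a matching of size 7, and a cover must include an endpoint of each of these disjoint edges (König's theorem).

7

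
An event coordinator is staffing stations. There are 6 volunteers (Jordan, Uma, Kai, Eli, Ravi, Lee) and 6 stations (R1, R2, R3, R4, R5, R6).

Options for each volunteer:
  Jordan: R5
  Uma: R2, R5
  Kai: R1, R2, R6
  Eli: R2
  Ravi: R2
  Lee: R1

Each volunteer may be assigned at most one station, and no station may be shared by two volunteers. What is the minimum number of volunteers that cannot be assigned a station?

A valid assignment of size 4: Jordan→R5, Uma→R2, Kai→R6, Lee→R1.
The set {Jordan, Uma, Eli, Ravi} has only 2 neighbours ({R2, R5}), so by Hall's theorem at most 4 of the 6 volunteers can be matched.
That matches 4 of the 6, leaving 2 unmatched; no matching can do better.

2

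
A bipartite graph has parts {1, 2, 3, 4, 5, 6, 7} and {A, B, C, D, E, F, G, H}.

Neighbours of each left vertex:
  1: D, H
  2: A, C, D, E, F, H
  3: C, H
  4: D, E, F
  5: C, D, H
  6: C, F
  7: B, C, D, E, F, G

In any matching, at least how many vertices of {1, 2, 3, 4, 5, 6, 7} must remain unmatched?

One maximum matching: 1-D, 2-A, 3-H, 4-E, 5-C, 6-F, 7-G.
This saturates every left vertex, so 7 is the maximum.
That matches 7 of the 7, leaving 0 unmatched; no matching can do better.

0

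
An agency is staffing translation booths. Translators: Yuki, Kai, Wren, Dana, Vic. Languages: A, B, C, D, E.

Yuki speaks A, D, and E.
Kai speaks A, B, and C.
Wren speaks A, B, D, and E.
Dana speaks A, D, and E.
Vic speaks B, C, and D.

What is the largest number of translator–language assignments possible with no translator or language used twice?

5

For example, pair Yuki-A, Kai-C, Wren-E, Dana-D, Vic-B.
All 5 translators are matched, so no larger matching exists.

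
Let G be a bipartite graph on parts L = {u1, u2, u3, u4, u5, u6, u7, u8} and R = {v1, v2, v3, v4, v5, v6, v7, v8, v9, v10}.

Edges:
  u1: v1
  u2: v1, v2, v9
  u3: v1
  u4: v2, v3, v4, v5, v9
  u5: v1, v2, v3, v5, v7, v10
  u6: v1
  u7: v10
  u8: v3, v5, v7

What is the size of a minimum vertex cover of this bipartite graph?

{u2, u4, u5, u7, u8, v1} is a vertex cover of size 6: every edge has an endpoint in this set.
No smaller cover exists because u1–v1, u2–v9, u4–v2, u5–v3, u7–v10, u8–v7 is a matching of size 6, and a cover must include an endpoint of each of these disjoint edges (König's theorem).

6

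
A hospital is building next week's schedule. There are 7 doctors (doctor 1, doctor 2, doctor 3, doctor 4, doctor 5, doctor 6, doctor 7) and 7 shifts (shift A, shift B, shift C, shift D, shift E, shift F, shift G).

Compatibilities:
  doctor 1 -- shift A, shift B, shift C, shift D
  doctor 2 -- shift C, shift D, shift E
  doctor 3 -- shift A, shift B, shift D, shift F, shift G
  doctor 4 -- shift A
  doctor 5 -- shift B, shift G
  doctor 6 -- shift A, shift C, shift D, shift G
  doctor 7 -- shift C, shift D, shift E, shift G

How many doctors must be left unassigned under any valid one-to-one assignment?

A valid assignment of size 7: doctor 1–shift C, doctor 2–shift E, doctor 3–shift F, doctor 4–shift A, doctor 5–shift B, doctor 6–shift D, doctor 7–shift G.
This saturates every doctor, so 7 is the maximum.
That matches 7 of the 7, leaving 0 unmatched; no matching can do better.

0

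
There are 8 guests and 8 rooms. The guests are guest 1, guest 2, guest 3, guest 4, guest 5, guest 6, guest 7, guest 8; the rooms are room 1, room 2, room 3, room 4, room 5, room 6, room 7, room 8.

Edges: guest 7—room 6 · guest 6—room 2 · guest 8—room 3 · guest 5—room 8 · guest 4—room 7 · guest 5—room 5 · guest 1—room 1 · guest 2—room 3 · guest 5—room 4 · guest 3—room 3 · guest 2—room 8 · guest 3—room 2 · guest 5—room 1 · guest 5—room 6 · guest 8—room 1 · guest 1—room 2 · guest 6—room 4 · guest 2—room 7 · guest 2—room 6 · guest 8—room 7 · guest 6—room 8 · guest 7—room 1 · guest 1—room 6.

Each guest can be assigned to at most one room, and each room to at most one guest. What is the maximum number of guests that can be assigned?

For example, pair guest 1–room 1, guest 2–room 8, guest 3–room 2, guest 4–room 7, guest 5–room 5, guest 6–room 4, guest 7–room 6, guest 8–room 3.
All 8 guests are matched, so no larger matching exists.

8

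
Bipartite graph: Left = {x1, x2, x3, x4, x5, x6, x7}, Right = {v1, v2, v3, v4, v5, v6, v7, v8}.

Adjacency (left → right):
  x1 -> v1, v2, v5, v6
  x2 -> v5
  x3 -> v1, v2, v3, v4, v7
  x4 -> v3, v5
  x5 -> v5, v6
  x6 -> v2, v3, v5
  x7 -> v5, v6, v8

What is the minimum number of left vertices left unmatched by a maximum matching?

0

A valid assignment of size 7: x1→v1, x2→v5, x3→v4, x4→v3, x5→v6, x6→v2, x7→v8.
This saturates every left vertex, so 7 is the maximum.
That matches 7 of the 7, leaving 0 unmatched; no matching can do better.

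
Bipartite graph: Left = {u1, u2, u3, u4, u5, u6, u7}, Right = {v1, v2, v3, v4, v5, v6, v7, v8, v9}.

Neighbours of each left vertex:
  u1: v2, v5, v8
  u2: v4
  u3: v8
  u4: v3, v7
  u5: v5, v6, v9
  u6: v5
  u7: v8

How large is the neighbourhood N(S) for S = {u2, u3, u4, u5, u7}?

The union of neighbours of {u2, u3, u4, u5, u7} is {v3, v4, v5, v6, v7, v8, v9}, which has 7 elements.
Since |N(S)| = 7 ≥ |S| = 5, Hall's condition holds for this subset.

7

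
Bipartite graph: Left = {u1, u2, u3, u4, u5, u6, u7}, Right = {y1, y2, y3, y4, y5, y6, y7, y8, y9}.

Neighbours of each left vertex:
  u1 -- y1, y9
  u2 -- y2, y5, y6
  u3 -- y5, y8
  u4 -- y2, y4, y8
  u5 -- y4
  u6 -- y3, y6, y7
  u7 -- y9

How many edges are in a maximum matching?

7

For example, pair u1-y1, u2-y2, u3-y5, u4-y8, u5-y4, u6-y3, u7-y9.
All 7 left vertices are matched, so no larger matching exists.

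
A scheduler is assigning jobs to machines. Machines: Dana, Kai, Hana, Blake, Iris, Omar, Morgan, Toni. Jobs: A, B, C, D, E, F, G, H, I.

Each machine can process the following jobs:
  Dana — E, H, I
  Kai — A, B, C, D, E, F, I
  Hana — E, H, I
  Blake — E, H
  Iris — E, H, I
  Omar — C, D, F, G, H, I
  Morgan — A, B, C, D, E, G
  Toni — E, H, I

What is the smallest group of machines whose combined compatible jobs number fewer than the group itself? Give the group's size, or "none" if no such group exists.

Take S = {Dana, Hana, Blake, Iris}. Its neighbourhood is {E, H, I}, so |N(S)| = 3 < |S| = 4.
Every subset of size less than 4 has at least as many neighbours as members, so 4 is the minimum.

4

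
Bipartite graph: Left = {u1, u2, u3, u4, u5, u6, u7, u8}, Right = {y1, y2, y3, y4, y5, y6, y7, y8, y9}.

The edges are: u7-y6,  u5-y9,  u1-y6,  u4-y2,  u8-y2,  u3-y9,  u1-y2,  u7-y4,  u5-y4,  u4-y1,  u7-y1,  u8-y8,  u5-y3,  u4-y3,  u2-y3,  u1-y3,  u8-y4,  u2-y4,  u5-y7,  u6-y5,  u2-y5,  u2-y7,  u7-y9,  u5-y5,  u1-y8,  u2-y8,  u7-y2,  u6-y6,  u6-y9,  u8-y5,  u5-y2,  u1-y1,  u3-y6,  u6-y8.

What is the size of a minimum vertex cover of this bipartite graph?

{u1, u2, u3, u4, u5, u6, u7, u8} is a vertex cover of size 8: every edge has an endpoint in this set.
No smaller cover exists because u1–y1, u2–y3, u3–y9, u4–y2, u5–y7, u6–y6, u7–y4, u8–y8 is a matching of size 8, and a cover must include an endpoint of each of these disjoint edges (König's theorem).

8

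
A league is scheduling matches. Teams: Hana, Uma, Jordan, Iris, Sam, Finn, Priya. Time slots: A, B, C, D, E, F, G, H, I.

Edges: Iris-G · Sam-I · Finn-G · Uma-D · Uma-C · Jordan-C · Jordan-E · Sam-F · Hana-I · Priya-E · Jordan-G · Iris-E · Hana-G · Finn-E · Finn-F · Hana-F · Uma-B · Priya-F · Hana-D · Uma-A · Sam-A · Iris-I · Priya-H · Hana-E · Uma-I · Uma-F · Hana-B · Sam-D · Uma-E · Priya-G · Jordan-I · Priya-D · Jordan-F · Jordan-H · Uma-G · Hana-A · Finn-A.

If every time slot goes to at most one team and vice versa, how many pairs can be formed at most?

7

For example, pair Hana-A, Uma-B, Jordan-H, Iris-E, Sam-I, Finn-F, Priya-G.
All 7 teams are matched, so no larger matching exists.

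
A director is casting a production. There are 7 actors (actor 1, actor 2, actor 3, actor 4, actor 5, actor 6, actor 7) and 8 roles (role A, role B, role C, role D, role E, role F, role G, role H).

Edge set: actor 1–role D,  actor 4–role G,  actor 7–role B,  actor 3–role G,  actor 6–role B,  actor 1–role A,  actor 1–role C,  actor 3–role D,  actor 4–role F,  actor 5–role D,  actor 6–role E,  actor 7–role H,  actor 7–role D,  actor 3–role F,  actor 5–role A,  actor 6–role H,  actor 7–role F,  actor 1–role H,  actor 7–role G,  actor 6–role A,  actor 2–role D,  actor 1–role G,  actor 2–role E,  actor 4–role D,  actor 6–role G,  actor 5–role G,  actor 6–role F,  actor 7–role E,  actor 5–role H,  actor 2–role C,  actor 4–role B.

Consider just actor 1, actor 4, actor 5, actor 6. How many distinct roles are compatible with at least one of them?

8

The union of neighbours of {actor 1, actor 4, actor 5, actor 6} is {role A, role B, role C, role D, role E, role F, role G, role H}, which has 8 elements.
Since |N(S)| = 8 ≥ |S| = 4, Hall's condition holds for this subset.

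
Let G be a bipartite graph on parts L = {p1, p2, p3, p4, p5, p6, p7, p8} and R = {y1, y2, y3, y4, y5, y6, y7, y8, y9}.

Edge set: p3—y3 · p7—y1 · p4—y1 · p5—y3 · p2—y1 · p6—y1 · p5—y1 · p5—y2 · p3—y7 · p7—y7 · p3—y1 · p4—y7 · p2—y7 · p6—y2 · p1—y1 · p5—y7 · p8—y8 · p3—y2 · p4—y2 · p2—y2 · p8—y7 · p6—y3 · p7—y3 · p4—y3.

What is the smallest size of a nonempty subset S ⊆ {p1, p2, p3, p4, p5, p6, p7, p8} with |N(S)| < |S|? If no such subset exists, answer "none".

Take S = {p1, p2, p3, p4, p5}. Its neighbourhood is {y1, y2, y3, y7}, so |N(S)| = 4 < |S| = 5.
Every subset of size less than 5 has at least as many neighbours as members, so 5 is the minimum.

5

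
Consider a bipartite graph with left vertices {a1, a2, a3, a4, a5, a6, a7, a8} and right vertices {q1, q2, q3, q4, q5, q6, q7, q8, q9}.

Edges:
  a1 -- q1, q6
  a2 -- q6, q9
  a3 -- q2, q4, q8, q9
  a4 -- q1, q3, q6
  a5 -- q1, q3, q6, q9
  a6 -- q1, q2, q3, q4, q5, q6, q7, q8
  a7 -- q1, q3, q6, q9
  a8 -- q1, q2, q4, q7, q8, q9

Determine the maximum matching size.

7

For example, pair a1–q1, a2–q9, a3–q8, a4–q6, a5–q3, a6–q7, a8–q4.
The set {a1, a2, a4, a5, a7} has only 4 neighbours ({q1, q3, q6, q9}), so by Hall's theorem at most 7 of the 8 left vertices can be matched.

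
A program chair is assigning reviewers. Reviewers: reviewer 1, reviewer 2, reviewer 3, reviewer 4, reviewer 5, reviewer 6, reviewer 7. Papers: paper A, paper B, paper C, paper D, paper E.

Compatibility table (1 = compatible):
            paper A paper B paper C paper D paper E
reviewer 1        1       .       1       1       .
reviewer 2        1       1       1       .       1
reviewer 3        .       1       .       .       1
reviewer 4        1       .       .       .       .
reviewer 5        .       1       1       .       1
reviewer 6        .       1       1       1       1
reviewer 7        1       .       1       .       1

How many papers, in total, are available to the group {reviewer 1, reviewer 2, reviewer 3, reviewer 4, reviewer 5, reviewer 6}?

The union of neighbours of {reviewer 1, reviewer 2, reviewer 3, reviewer 4, reviewer 5, reviewer 6} is {paper A, paper B, paper C, paper D, paper E}, which has 5 elements.
Since |N(S)| = 5 < |S| = 6, Hall's condition fails for this subset.

5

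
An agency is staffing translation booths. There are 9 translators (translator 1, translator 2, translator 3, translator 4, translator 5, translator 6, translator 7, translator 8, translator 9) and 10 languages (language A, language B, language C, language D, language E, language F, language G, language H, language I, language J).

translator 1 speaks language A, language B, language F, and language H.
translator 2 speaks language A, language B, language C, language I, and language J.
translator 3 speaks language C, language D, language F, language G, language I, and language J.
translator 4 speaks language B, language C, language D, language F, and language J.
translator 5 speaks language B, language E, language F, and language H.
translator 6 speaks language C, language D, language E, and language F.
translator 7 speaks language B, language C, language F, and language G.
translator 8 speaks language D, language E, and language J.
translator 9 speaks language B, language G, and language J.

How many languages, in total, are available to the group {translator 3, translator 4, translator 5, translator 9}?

The union of neighbours of {translator 3, translator 4, translator 5, translator 9} is {language B, language C, language D, language E, language F, language G, language H, language I, language J}, which has 9 elements.
Since |N(S)| = 9 ≥ |S| = 4, Hall's condition holds for this subset.

9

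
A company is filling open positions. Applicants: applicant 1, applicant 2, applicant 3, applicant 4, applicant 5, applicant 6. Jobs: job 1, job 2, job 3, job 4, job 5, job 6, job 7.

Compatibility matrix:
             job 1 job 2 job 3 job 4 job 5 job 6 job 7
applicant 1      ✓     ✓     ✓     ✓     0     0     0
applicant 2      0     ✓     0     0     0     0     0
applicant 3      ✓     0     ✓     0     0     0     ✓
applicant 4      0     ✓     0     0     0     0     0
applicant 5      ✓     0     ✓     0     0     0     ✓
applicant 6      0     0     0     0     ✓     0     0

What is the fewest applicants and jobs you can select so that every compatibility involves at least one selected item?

The 5 edges applicant 1–job 4, applicant 2–job 2, applicant 3–job 1, applicant 5–job 3, applicant 6–job 5 form a matching, so any vertex cover needs at least 5 vertices (one per matched edge).
Conversely {applicant 1, applicant 3, applicant 5, applicant 6, job 2} meets every edge and has exactly 5 vertices, so 5 is optimal.

5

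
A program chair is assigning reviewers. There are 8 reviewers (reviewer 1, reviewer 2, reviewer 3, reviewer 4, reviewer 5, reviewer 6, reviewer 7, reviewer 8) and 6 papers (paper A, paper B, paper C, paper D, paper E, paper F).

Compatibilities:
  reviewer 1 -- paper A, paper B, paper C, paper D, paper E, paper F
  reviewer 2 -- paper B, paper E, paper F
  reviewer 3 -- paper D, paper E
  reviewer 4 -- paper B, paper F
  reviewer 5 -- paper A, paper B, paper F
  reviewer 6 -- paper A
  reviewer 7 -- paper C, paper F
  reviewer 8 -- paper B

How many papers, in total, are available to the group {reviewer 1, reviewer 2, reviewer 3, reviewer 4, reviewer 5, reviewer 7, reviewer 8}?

6

The union of neighbours of {reviewer 1, reviewer 2, reviewer 3, reviewer 4, reviewer 5, reviewer 7, reviewer 8} is {paper A, paper B, paper C, paper D, paper E, paper F}, which has 6 elements.
Since |N(S)| = 6 < |S| = 7, Hall's condition fails for this subset.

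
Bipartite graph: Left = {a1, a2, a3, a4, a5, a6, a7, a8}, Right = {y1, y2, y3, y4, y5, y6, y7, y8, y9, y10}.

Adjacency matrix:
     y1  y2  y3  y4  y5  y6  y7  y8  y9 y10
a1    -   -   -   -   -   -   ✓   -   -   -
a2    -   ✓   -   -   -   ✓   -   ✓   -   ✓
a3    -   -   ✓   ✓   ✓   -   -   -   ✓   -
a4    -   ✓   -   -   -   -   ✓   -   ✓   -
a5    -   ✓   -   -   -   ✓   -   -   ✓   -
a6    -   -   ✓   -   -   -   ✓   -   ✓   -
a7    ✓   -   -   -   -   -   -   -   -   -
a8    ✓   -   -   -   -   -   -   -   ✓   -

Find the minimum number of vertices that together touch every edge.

The 8 edges a1–y7, a2–y10, a3–y4, a4–y2, a5–y6, a6–y3, a7–y1, a8–y9 form a matching, so any vertex cover needs at least 8 vertices (one per matched edge).
Conversely {a1, a2, a3, a4, a5, a6, a7, a8} meets every edge and has exactly 8 vertices, so 8 is optimal.

8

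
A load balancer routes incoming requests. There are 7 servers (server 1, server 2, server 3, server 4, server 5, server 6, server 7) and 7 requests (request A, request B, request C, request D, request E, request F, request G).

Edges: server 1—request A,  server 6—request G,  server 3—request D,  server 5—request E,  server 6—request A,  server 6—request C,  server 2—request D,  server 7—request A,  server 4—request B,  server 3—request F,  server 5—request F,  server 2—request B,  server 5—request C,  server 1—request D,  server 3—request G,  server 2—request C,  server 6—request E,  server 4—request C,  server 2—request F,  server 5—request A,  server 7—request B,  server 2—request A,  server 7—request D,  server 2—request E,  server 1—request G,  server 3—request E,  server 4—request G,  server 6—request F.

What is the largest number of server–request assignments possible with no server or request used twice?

7

For example, pair server 1–request A, server 2–request B, server 3–request F, server 4–request G, server 5–request C, server 6–request E, server 7–request D.
All 7 servers are matched, so no larger matching exists.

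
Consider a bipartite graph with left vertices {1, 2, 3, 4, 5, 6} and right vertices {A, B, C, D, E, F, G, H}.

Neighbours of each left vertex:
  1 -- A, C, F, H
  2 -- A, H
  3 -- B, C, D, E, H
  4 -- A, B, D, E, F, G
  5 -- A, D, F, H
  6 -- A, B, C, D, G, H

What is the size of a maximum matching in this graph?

6

For example, pair 1–C, 2–H, 3–E, 4–A, 5–F, 6–G.
This saturates every left vertex, so 6 is the maximum.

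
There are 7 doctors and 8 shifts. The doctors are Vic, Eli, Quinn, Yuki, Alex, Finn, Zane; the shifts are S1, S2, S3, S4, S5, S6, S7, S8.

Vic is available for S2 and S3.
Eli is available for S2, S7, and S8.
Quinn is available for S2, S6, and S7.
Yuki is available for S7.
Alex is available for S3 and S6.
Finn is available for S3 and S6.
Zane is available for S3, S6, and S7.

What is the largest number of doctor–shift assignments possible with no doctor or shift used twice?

One maximum matching: Vic–S3, Eli–S8, Quinn–S2, Yuki–S7, Alex–S6.
The set {Vic, Quinn, Yuki, Alex, Finn, Zane} has only 4 neighbours ({S2, S3, S6, S7}), so by Hall's theorem at most 5 of the 7 doctors can be matched.

5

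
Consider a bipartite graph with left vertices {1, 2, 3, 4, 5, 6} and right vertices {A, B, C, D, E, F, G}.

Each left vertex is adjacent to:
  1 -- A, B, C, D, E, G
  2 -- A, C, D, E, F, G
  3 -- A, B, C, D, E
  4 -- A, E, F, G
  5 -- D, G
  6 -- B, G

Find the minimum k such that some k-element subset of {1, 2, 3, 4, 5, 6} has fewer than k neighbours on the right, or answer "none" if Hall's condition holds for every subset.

none

A matching saturating every left vertex exists, for instance 1→E, 2→G, 3→A, 4→F, 5→D, 6→B.
By Hall's marriage theorem, this means |N(S)| ≥ |S| for every subset S, so no violating subset exists.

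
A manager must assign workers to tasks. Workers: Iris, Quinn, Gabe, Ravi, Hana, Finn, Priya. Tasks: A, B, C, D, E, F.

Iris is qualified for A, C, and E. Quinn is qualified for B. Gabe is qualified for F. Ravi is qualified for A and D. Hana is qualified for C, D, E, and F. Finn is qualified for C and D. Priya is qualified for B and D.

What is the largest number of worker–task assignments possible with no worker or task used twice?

For example, pair Iris→E, Quinn→B, Gabe→F, Ravi→A, Hana→D, Finn→C.
The set {Iris, Quinn, Gabe, Ravi, Hana, Finn, Priya} has only 6 neighbours ({A, B, C, D, E, F}), so by Hall's theorem at most 6 of the 7 workers can be matched.

6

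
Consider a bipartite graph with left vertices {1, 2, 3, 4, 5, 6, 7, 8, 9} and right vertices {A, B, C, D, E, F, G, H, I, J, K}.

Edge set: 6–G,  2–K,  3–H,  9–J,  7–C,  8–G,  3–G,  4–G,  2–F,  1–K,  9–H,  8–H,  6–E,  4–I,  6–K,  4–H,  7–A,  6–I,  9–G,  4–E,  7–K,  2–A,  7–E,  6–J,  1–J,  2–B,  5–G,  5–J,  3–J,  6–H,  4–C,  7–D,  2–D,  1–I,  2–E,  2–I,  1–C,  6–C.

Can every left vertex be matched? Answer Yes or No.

No

The set {3, 5, 8, 9} has only 3 neighbours ({G, H, J}), so by Hall's theorem at most 8 of the 9 left vertices can be matched.
Hence no matching covers every left vertex.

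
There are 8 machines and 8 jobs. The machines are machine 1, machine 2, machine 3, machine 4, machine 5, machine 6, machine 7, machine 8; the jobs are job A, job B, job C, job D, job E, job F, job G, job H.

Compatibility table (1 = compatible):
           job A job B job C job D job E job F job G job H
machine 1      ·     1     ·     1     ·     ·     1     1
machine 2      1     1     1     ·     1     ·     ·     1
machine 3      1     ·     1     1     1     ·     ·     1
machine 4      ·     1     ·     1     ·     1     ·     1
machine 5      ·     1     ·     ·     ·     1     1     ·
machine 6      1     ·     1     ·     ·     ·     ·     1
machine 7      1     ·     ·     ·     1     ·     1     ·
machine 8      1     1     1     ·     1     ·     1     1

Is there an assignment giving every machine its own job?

Yes

A valid assignment of size 8: machine 1→job D, machine 2→job E, machine 3→job C, machine 4→job B, machine 5→job F, machine 6→job A, machine 7→job G, machine 8→job H.
All 8 machines are covered.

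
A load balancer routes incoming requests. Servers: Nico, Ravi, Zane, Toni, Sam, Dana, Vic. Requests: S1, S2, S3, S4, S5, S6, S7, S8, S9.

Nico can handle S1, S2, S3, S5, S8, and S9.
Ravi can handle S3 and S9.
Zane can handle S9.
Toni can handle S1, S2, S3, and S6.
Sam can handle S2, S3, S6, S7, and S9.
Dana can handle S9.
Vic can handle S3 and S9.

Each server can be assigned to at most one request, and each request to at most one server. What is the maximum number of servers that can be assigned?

For example, pair Nico→S1, Ravi→S3, Zane→S9, Toni→S6, Sam→S2.
The set {Ravi, Zane, Dana, Vic} has only 2 neighbours ({S3, S9}), so by Hall's theorem at most 5 of the 7 servers can be matched.

5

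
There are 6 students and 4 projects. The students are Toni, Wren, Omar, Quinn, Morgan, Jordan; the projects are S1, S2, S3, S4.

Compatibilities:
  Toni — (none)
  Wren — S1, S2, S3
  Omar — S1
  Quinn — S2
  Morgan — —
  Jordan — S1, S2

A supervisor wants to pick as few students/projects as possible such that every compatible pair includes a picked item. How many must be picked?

A maximum matching has 3 edges (e.g. Wren–S3, Omar–S1, Quinn–S2).
By König's theorem the minimum vertex cover has the same size. One such cover is {Wren, S1, S2}.

3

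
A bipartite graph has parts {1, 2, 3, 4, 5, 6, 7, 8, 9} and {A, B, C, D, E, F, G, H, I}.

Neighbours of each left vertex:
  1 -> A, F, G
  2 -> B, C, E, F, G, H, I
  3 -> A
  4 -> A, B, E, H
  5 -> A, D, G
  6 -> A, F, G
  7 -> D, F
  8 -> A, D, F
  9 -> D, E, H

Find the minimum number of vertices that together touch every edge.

{2, 4, 9, A, D, F, G} is a vertex cover of size 7: every edge has an endpoint in this set.
No smaller cover exists because 1–G, 2–H, 3–A, 4–B, 5–D, 6–F, 9–E is a matching of size 7, and a cover must include an endpoint of each of these disjoint edges (König's theorem).

7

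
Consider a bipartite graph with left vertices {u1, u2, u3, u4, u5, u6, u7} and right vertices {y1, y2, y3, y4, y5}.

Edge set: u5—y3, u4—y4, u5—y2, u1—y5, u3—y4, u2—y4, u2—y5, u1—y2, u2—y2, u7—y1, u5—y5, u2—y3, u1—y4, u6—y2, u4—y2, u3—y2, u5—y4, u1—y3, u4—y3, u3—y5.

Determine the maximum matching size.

5

One maximum matching: u1→y2, u2→y4, u3→y5, u4→y3, u7→y1.
The set {u1, u2, u3, u4, u5, u6} has only 4 neighbours ({y2, y3, y4, y5}), so by Hall's theorem at most 5 of the 7 left vertices can be matched.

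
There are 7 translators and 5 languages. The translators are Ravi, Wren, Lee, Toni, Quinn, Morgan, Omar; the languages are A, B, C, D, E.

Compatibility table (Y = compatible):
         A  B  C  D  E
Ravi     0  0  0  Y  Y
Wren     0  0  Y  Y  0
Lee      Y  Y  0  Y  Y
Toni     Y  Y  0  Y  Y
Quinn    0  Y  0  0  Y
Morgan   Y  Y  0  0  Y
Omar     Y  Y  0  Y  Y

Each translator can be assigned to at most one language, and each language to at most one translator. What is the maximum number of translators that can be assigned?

One maximum matching: Ravi–D, Wren–C, Lee–A, Toni–E, Quinn–B.
The set {Ravi, Lee, Toni, Quinn, Morgan, Omar} has only 4 neighbours ({A, B, D, E}), so by Hall's theorem at most 5 of the 7 translators can be matched.

5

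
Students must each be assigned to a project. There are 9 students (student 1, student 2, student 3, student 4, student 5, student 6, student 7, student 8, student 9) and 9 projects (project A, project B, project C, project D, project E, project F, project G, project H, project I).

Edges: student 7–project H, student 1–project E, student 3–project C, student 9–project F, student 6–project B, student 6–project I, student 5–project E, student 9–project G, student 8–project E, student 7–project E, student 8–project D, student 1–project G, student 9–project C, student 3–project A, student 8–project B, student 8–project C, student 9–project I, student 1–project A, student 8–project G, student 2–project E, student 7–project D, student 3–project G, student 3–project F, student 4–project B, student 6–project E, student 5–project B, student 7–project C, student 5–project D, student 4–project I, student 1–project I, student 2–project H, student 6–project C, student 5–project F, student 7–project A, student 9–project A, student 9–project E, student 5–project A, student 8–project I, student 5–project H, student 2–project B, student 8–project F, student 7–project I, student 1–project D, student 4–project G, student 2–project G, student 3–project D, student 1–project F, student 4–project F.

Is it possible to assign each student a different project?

Yes

One maximum matching: student 1→project D, student 2→project E, student 3→project C, student 4→project B, student 5→project A, student 6→project I, student 7→project H, student 8→project F, student 9→project G.
All 9 students are covered.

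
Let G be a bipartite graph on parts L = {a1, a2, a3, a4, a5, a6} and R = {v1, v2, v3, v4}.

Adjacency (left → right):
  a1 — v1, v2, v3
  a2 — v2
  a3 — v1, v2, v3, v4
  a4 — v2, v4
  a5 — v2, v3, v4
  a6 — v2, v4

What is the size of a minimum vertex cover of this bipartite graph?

The 4 edges a1–v3, a2–v2, a3–v1, a4–v4 form a matching, so any vertex cover needs at least 4 vertices (one per matched edge).
Conversely {v1, v2, v3, v4} meets every edge and has exactly 4 vertices, so 4 is optimal.

4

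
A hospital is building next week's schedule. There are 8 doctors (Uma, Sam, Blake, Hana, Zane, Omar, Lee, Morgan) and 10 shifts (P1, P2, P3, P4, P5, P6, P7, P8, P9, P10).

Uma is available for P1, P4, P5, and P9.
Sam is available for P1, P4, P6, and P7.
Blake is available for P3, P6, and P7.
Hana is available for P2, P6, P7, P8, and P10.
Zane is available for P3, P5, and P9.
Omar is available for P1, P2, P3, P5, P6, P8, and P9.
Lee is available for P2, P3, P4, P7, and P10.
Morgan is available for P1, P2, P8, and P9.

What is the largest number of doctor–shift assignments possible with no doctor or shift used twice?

8

One maximum matching: Uma-P5, Sam-P4, Blake-P6, Hana-P7, Zane-P9, Omar-P3, Lee-P2, Morgan-P1.
All 8 doctors are matched, so no larger matching exists.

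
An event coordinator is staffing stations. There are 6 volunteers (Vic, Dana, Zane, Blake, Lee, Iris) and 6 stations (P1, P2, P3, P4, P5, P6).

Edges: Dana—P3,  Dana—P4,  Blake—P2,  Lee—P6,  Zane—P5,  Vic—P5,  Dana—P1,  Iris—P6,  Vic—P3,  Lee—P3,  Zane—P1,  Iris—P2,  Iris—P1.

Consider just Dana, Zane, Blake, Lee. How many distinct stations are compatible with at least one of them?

6

The union of neighbours of {Dana, Zane, Blake, Lee} is {P1, P2, P3, P4, P5, P6}, which has 6 elements.
Since |N(S)| = 6 ≥ |S| = 4, Hall's condition holds for this subset.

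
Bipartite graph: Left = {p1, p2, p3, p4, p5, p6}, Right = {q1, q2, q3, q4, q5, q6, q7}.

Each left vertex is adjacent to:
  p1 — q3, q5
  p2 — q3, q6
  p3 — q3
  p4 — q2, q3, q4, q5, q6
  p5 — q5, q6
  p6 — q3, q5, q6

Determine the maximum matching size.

One maximum matching: p1→q5, p2→q6, p3→q3, p4→q4.
The set {p1, p2, p3, p5, p6} has only 3 neighbours ({q3, q5, q6}), so by Hall's theorem at most 4 of the 6 left vertices can be matched.

4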